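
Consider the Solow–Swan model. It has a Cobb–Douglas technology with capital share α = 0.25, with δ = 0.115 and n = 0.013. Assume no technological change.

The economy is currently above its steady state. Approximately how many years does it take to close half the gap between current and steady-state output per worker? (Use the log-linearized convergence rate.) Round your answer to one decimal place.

Near the steady state the convergence rate is λ = (1 − α)(n + δ).
λ = (1 − 0.25) × 0.128 = 0.75 × 0.128 = 0.0960
Half-life = ln 2 / λ = 0.6931 / 0.0960 ≈ 7.22 years

t_½ ≈ 7.2 years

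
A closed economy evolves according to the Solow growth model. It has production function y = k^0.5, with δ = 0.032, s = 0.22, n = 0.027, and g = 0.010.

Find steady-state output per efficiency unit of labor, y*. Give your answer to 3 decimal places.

Steady state requires s·f(k) = (n + g + δ)·k, i.e. s·k^α = (n + g + δ)·k.
Dividing both sides by k: k^(1−α) = s / (n + g + δ).
k^0.5 = 0.22 / (0.027 + 0.010 + 0.032) = 0.22 / 0.069 = 3.1884
k* = 3.1884^(1/0.5) ≈ 10.1659
y* = (k*)^α = 10.1659^0.5 ≈ 3.1884

y* = 3.188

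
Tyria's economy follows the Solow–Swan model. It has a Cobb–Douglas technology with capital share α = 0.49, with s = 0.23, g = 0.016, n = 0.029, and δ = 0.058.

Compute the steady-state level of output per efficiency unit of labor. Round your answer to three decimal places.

Steady state requires s·f(k) = (n + g + δ)·k, i.e. s·k^α = (n + g + δ)·k.
Rearranging, k^(1−α) = s / (n + g + δ).
k^0.51 = 0.23 / (0.029 + 0.016 + 0.058) = 0.23 / 0.103 = 2.2330
k* = 2.2330^(1/0.51) ≈ 4.8317
y* = (k*)^α = 4.8317^0.49 ≈ 2.1638

y* ≈ 2.164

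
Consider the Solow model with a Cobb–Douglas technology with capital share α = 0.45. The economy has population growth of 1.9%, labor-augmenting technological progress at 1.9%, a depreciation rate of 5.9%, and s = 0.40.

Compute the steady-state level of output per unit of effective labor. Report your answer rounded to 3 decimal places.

y* = 3.187

At the steady state, Δk = 0, so s·k^α = (n + g + δ)·k.
Dividing both sides by k: k^(1−α) = s / (n + g + δ).
k^0.55 = 0.40 / (0.019 + 0.019 + 0.059) = 0.40 / 0.097 = 4.1237
k* = 4.1237^(1/0.55) ≈ 13.1433
y* = (k*)^α = 13.1433^0.45 ≈ 3.1873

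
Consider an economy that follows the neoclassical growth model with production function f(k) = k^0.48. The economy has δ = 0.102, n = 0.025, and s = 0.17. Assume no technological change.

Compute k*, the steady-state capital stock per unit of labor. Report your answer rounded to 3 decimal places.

At the steady state, Δk = 0, so s·k^α = (n + δ)·k.
Dividing both sides by k: k^(1−α) = s / (n + δ).
k^0.52 = 0.17 / (0.025 + 0.102) = 0.17 / 0.127 = 1.3386
k* = 1.3386^(1/0.52) ≈ 1.7521

k* = 1.752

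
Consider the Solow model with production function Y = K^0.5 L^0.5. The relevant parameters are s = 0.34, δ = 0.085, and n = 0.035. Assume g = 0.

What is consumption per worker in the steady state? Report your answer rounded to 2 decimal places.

c* ≈ 1.87

In steady state, investment equals break-even investment: s·k^α = (n + δ)·k.
Rearranging, k^(1−α) = s / (n + δ).
k^0.5 = 0.34 / (0.035 + 0.085) = 0.34 / 0.120 = 2.8333
k* = 2.8333^(1/0.5) ≈ 8.0276
y* = (k*)^α = 8.0276^0.5 ≈ 2.8333
c* = (1 − s)·y* = (1 − 0.34) × 2.8333 ≈ 1.8700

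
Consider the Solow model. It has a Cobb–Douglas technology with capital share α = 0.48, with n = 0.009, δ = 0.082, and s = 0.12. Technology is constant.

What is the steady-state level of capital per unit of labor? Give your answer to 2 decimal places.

In steady state, investment equals break-even investment: s·k^α = (n + δ)·k.
Dividing both sides by k: k^(1−α) = s / (n + δ).
k^0.52 = 0.12 / (0.009 + 0.082) = 0.12 / 0.091 = 1.3187
k* = 1.3187^(1/0.52) ≈ 1.7024

k* = 1.70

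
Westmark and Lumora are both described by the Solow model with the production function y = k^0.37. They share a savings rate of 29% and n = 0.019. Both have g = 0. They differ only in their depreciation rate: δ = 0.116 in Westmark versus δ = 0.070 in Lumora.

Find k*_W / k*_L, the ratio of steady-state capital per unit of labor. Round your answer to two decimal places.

Steady-state k* = [s/(n + δ)]^(1/(1−α)), so the ratio is [ (s_W/(n + δ)_W) / (s_L/(n + δ)_L) ]^1.5873.
s_W/(n + δ)_W = 0.29/0.135 = 2.1481; s_L/(n + δ)_L = 0.29/0.089 = 3.2584.
Ratio = (2.1481/3.2584)^1.5873 = 0.6592^1.5873 ≈ 0.5161

k*_W / k*_L ≈ 0.52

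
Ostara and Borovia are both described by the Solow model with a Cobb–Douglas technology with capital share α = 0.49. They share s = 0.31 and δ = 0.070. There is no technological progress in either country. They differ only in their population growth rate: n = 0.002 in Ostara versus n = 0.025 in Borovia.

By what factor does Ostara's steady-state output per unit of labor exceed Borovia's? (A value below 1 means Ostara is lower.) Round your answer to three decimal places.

ratio ≈ 1.305

Steady-state y* = [s/(n + δ)]^(α/(1−α)), so the ratio is [ (s_O/(n + δ)_O) / (s_B/(n + δ)_B) ]^0.9608.
s_O/(n + δ)_O = 0.31/0.072 = 4.3056; s_B/(n + δ)_B = 0.31/0.095 = 3.2632.
Ratio = (4.3056/3.2632)^0.9608 = 1.3194^0.9608 ≈ 1.3051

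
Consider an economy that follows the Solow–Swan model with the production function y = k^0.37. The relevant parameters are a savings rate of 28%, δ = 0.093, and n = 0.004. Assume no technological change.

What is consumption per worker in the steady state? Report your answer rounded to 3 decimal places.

At the steady state, Δk = 0, so s·k^α = (n + δ)·k.
Dividing both sides by k: k^(1−α) = s / (n + δ).
k^0.63 = 0.28 / (0.004 + 0.093) = 0.28 / 0.097 = 2.8866
k* = 2.8866^(1/0.63) ≈ 5.3799
y* = (k*)^α = 5.3799^0.37 ≈ 1.8637
c* = (1 − s)·y* = (1 − 0.28) × 1.8637 ≈ 1.3419

c* ≈ 1.342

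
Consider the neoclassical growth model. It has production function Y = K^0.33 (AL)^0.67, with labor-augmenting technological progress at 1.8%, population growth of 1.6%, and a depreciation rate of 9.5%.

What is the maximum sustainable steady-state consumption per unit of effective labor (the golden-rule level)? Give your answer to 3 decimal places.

c_gold ≈ 1.064

At the golden rule, f'(k) = n + g + δ, so α·k^(α−1) = n + g + δ and k_gold = (α/(n + g + δ))^(1/(1−α)).
k_gold = (0.33/0.129)^(1/0.67) = 2.5581^1.4925 ≈ 4.0627
c_gold = f(k_gold) − (n + g + δ)·k_gold = 1.5882 − 0.129×4.0627 ≈ 1.0641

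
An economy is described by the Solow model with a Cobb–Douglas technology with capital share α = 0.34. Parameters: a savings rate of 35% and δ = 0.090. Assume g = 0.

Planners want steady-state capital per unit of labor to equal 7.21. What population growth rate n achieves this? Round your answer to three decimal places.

Steady state requires s·f(k) = (n + δ)·k, i.e. s·k^α = (n + δ)·k.
So s / (n + δ) = (k*)^(1−α) = 7.21^0.66 = 3.6833.
Therefore n + δ = s / 3.6833 = 0.35 / 3.6833 = 0.0950, so n = 0.0950 − 0.090 = 0.0050.

n ≈ 0.005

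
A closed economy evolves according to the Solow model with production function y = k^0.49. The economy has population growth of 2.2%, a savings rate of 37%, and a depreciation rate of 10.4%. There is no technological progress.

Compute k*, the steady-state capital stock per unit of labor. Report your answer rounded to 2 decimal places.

Steady state requires s·f(k) = (n + δ)·k, i.e. s·k^α = (n + δ)·k.
Dividing both sides by k: k^(1−α) = s / (n + δ).
k^0.51 = 0.37 / (0.022 + 0.104) = 0.37 / 0.126 = 2.9365
k* = 2.9365^(1/0.51) ≈ 8.2663

k* = 8.27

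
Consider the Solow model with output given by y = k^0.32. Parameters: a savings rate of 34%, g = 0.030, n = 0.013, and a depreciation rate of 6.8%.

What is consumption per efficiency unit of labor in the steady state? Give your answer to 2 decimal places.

c* ≈ 1.12

Steady state requires s·f(k) = (n + g + δ)·k, i.e. s·k^α = (n + g + δ)·k.
Dividing both sides by k: k^(1−α) = s / (n + g + δ).
k^0.68 = 0.34 / (0.013 + 0.030 + 0.068) = 0.34 / 0.111 = 3.0631
k* = 3.0631^(1/0.68) ≈ 5.1873
y* = (k*)^α = 5.1873^0.32 ≈ 1.6935
c* = (1 − s)·y* = (1 − 0.34) × 1.6935 ≈ 1.1177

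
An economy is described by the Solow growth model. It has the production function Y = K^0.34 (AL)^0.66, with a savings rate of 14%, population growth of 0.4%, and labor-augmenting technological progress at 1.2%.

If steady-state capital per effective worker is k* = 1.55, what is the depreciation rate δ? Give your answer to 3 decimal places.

Steady state requires s·f(k) = (n + g + δ)·k, i.e. s·k^α = (n + g + δ)·k.
So s / (n + g + δ) = (k*)^(1−α) = 1.55^0.66 = 1.3354.
Therefore n + g + δ = s / 1.3354 = 0.14 / 1.3354 = 0.1048, so δ = 0.1048 − 0.016 = 0.0888.

δ ≈ 0.089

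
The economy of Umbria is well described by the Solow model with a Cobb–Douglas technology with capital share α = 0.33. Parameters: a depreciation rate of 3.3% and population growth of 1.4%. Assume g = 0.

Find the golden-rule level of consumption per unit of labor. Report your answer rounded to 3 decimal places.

At the golden rule, f'(k) = n + δ, so α·k^(α−1) = n + δ and k_gold = (α/(n + δ))^(1/(1−α)).
k_gold = (0.33/0.047)^(1/0.67) = 7.0213^1.4925 ≈ 18.3349
c_gold = f(k_gold) − (n + δ)·k_gold = 2.6115 − 0.047×18.3349 ≈ 1.7498

c_gold ≈ 1.750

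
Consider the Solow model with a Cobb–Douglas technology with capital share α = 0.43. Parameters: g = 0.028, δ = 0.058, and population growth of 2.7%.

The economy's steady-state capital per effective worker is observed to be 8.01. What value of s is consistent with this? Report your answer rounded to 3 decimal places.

s ≈ 0.370

In steady state, investment equals break-even investment: s·k^α = (n + g + δ)·k.
So s / (n + g + δ) = (k*)^(1−α) = 8.01^0.57 = 3.2739.
Therefore s = 3.2739 × (n + g + δ) = 3.2739 × 0.113 = 0.3700.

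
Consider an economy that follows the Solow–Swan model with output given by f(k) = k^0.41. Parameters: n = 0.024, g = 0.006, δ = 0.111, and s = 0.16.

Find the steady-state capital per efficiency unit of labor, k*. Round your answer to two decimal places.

k* = 1.24

Steady state requires s·f(k) = (n + g + δ)·k, i.e. s·k^α = (n + g + δ)·k.
Dividing both sides by k: k^(1−α) = s / (n + g + δ).
k^0.59 = 0.16 / (0.024 + 0.006 + 0.111) = 0.16 / 0.141 = 1.1348
k* = 1.1348^(1/0.59) ≈ 1.2390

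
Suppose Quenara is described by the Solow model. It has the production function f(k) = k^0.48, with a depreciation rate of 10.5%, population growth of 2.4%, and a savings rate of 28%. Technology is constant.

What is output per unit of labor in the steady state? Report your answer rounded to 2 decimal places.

y* = 2.04

Steady state requires s·f(k) = (n + δ)·k, i.e. s·k^α = (n + δ)·k.
Dividing both sides by k: k^(1−α) = s / (n + δ).
k^0.52 = 0.28 / (0.024 + 0.105) = 0.28 / 0.129 = 2.1705
k* = 2.1705^(1/0.52) ≈ 4.4384
y* = (k*)^α = 4.4384^0.48 ≈ 2.0449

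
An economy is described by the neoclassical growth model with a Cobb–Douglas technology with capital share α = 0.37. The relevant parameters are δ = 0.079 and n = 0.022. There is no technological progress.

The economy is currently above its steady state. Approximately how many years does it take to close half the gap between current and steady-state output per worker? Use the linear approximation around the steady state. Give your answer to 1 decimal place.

Near the steady state the convergence rate is λ = (1 − α)(n + δ).
λ = (1 − 0.37) × 0.101 = 0.63 × 0.101 = 0.06363
Half-life = ln 2 / λ = 0.6931 / 0.06363 ≈ 10.89 years

half-life ≈ 10.9 years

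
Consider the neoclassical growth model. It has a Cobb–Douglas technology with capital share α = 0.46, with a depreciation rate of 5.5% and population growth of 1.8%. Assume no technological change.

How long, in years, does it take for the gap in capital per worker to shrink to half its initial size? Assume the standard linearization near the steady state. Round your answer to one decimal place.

about 17.6 years

Near the steady state the convergence rate is λ = (1 − α)(n + δ).
λ = (1 − 0.46) × 0.073 = 0.54 × 0.073 = 0.03942
Half-life = ln 2 / λ = 0.6931 / 0.03942 ≈ 17.58 years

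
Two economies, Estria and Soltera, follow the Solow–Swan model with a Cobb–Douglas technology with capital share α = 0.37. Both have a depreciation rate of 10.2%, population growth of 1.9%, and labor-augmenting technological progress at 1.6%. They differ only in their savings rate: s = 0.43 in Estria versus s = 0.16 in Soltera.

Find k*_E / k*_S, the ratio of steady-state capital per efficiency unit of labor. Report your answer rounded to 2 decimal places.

Steady-state k* = [s/(n + g + δ)]^(1/(1−α)), so the ratio is [ (s_E/(n + g + δ)_E) / (s_S/(n + g + δ)_S) ]^1.5873.
s_E/(n + g + δ)_E = 0.43/0.137 = 3.1387; s_S/(n + g + δ)_S = 0.16/0.137 = 1.1679.
Ratio = (3.1387/1.1679)^1.5873 = 2.6875^1.5873 ≈ 4.8029

k*_E / k*_S ≈ 4.80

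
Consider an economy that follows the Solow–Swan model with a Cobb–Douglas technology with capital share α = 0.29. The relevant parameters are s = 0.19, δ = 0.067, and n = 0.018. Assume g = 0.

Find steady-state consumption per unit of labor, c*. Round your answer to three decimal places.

In steady state, investment equals break-even investment: s·k^α = (n + δ)·k.
Rearranging, k^(1−α) = s / (n + δ).
k^0.71 = 0.19 / (0.018 + 0.067) = 0.19 / 0.085 = 2.2353
k* = 2.2353^(1/0.71) ≈ 3.1047
y* = (k*)^α = 3.1047^0.29 ≈ 1.3889
c* = (1 − s)·y* = (1 − 0.19) × 1.3889 ≈ 1.1250

c* = 1.125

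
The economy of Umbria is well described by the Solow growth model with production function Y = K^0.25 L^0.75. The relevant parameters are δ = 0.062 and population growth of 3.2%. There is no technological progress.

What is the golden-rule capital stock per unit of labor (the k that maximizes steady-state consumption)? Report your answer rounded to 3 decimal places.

The golden rule sets f'(k) = n + δ, i.e. α·k^(α−1) = n + δ.
So k^(1−α) = α / (n + δ) = 0.25 / 0.094 = 2.6596.
k_gold = 2.6596^(1/0.75) ≈ 3.6849

k_gold ≈ 3.685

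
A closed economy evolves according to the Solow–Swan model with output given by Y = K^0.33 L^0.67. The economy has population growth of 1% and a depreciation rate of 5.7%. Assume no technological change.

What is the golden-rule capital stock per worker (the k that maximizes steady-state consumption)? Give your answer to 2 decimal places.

k_gold ≈ 10.80

The golden rule sets f'(k) = n + δ, i.e. α·k^(α−1) = n + δ.
So k^(1−α) = α / (n + δ) = 0.33 / 0.067 = 4.9254.
k_gold = 4.9254^(1/0.67) ≈ 10.8018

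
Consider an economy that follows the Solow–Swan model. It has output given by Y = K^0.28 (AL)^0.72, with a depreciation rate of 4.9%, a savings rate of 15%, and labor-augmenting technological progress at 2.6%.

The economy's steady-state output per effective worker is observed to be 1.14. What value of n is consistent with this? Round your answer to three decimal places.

At the steady state, Δk = 0, so s·k^α = (n + g + δ)·k.
Since y* = [s/(n + g + δ)]^(α/(1−α)), we have s/(n + g + δ) = (y*)^((1−α)/α) = 1.14^2.5714 = 1.4006.
Therefore n + g + δ = s / 1.4006 = 0.15 / 1.4006 = 0.1071, so n = 0.1071 − 0.075 = 0.0321.

n ≈ 0.032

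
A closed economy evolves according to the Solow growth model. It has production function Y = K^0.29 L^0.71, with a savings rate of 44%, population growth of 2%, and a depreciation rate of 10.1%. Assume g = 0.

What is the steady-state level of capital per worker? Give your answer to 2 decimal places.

k* = 6.16

In steady state, investment equals break-even investment: s·k^α = (n + δ)·k.
Dividing both sides by k: k^(1−α) = s / (n + δ).
k^0.71 = 0.44 / (0.020 + 0.101) = 0.44 / 0.121 = 3.6364
k* = 3.6364^(1/0.71) ≈ 6.1614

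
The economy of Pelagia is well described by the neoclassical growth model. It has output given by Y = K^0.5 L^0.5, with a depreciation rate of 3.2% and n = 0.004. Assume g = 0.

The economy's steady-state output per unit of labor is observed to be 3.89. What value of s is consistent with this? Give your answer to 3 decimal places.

s ≈ 0.140

Steady state requires s·f(k) = (n + δ)·k, i.e. s·k^α = (n + δ)·k.
Since y* = [s/(n + δ)]^(α/(1−α)), we have s/(n + δ) = (y*)^((1−α)/α) = 3.89^1 = 3.8900.
Therefore s = 3.8900 × (n + δ) = 3.8900 × 0.036 = 0.1400.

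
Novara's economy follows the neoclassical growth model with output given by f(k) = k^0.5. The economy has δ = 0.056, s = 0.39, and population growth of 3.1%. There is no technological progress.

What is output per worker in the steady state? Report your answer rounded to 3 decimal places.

In steady state, investment equals break-even investment: s·k^α = (n + δ)·k.
Rearranging, k^(1−α) = s / (n + δ).
k^0.5 = 0.39 / (0.031 + 0.056) = 0.39 / 0.087 = 4.4828
k* = 4.4828^(1/0.5) ≈ 20.0955
y* = (k*)^α = 20.0955^0.5 ≈ 4.4828

y* ≈ 4.483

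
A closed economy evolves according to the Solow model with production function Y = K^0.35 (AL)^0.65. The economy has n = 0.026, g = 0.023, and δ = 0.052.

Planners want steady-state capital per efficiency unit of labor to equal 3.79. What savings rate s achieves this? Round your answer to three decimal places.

In steady state, investment equals break-even investment: s·k^α = (n + g + δ)·k.
So s / (n + g + δ) = (k*)^(1−α) = 3.79^0.65 = 2.3775.
Therefore s = 2.3775 × (n + g + δ) = 2.3775 × 0.101 = 0.2401.

s ≈ 0.240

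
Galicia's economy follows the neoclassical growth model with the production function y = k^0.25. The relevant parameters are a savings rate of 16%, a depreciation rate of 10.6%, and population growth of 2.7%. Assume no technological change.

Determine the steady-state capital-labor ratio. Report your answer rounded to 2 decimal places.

In steady state, investment equals break-even investment: s·k^α = (n + δ)·k.
Dividing both sides by k: k^(1−α) = s / (n + δ).
k^0.75 = 0.16 / (0.027 + 0.106) = 0.16 / 0.133 = 1.2030
k* = 1.2030^(1/0.75) ≈ 1.2794

k* ≈ 1.28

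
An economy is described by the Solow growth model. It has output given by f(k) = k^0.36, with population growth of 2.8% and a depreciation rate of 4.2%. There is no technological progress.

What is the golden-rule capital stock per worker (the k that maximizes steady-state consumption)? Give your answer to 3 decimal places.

The golden rule sets f'(k) = n + δ, i.e. α·k^(α−1) = n + δ.
So k^(1−α) = α / (n + δ) = 0.36 / 0.070 = 5.1429.
k_gold = 5.1429^(1/0.64) ≈ 12.9200

k_gold ≈ 12.920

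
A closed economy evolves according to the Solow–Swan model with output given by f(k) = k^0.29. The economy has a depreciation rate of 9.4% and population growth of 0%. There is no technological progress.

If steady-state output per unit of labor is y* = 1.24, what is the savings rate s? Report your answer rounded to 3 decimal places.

Steady state requires s·f(k) = (n + δ)·k, i.e. s·k^α = (n + δ)·k.
Since y* = [s/(n + δ)]^(α/(1−α)), we have s/(n + δ) = (y*)^((1−α)/α) = 1.24^2.4483 = 1.6933.
Therefore s = 1.6933 × (n + δ) = 1.6933 × 0.094 = 0.1592.

s ≈ 0.159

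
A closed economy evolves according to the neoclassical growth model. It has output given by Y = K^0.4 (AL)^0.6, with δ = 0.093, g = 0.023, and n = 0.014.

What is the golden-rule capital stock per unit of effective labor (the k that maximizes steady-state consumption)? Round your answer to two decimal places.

The golden rule sets f'(k) = n + g + δ, i.e. α·k^(α−1) = n + g + δ.
So k^(1−α) = α / (n + g + δ) = 0.4 / 0.130 = 3.0769.
k_gold = 3.0769^(1/0.6) ≈ 6.5091

k_gold ≈ 6.51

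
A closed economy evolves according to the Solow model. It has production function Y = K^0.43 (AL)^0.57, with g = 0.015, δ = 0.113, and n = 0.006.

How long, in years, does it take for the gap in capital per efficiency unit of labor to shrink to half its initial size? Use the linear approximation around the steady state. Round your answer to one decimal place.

half-life ≈ 9.1 years

Near the steady state the convergence rate is λ = (1 − α)(n + g + δ).
λ = (1 − 0.43) × 0.134 = 0.57 × 0.134 = 0.07638
Half-life = ln 2 / λ = 0.6931 / 0.07638 ≈ 9.07 years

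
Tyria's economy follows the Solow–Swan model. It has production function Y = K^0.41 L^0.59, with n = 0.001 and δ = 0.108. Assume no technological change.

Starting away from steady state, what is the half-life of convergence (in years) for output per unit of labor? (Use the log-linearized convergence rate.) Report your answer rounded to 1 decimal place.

Near the steady state the convergence rate is λ = (1 − α)(n + δ).
λ = (1 − 0.41) × 0.109 = 0.59 × 0.109 = 0.06431
Half-life = ln 2 / λ = 0.6931 / 0.06431 ≈ 10.78 years

about 10.8 years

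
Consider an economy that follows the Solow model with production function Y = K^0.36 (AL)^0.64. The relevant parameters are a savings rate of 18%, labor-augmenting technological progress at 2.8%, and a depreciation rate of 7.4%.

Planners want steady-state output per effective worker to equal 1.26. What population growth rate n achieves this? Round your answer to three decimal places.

n ≈ 0.017

Steady state requires s·f(k) = (n + g + δ)·k, i.e. s·k^α = (n + g + δ)·k.
Since y* = [s/(n + g + δ)]^(α/(1−α)), we have s/(n + g + δ) = (y*)^((1−α)/α) = 1.26^1.7778 = 1.5081.
Therefore n + g + δ = s / 1.5081 = 0.18 / 1.5081 = 0.1194, so n = 0.1194 − 0.102 = 0.0174.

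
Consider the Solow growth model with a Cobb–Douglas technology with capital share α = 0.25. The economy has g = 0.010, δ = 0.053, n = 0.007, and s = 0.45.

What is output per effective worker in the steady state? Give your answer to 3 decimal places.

y* ≈ 1.859

At the steady state, Δk = 0, so s·k^α = (n + g + δ)·k.
Dividing both sides by k: k^(1−α) = s / (n + g + δ).
k^0.75 = 0.45 / (0.007 + 0.010 + 0.053) = 0.45 / 0.070 = 6.4286
k* = 6.4286^(1/0.75) ≈ 11.9533
y* = (k*)^α = 11.9533^0.25 ≈ 1.8594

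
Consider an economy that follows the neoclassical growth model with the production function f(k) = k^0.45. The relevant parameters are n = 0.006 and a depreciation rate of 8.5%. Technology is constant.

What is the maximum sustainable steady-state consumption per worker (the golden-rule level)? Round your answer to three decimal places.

c_gold ≈ 2.034

At the golden rule, f'(k) = n + δ, so α·k^(α−1) = n + δ and k_gold = (α/(n + δ))^(1/(1−α)).
k_gold = (0.45/0.091)^(1/0.55) = 4.9451^1.8182 ≈ 18.2873
c_gold = f(k_gold) − (n + δ)·k_gold = 3.6980 − 0.091×18.2873 ≈ 2.0339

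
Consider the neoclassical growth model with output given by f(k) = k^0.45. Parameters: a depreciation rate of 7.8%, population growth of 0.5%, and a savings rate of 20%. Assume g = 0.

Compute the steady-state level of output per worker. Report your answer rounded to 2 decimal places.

y* = 2.05

In steady state, investment equals break-even investment: s·k^α = (n + δ)·k.
Dividing both sides by k: k^(1−α) = s / (n + δ).
k^0.55 = 0.20 / (0.005 + 0.078) = 0.20 / 0.083 = 2.4096
k* = 2.4096^(1/0.55) ≈ 4.9482
y* = (k*)^α = 4.9482^0.45 ≈ 2.0535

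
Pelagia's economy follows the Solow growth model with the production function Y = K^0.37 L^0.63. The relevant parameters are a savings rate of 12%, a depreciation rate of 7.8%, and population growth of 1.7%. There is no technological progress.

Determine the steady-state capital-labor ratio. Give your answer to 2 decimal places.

k* = 1.45

In steady state, investment equals break-even investment: s·k^α = (n + δ)·k.
Rearranging, k^(1−α) = s / (n + δ).
k^0.63 = 0.12 / (0.017 + 0.078) = 0.12 / 0.095 = 1.2632
k* = 1.2632^(1/0.63) ≈ 1.4490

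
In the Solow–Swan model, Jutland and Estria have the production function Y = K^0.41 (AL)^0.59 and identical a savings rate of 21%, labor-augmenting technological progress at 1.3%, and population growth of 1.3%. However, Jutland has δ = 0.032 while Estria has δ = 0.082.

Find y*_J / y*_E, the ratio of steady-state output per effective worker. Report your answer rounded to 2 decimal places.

Steady-state y* = [s/(n + g + δ)]^(α/(1−α)), so the ratio is [ (s_J/(n + g + δ)_J) / (s_E/(n + g + δ)_E) ]^0.6949.
s_J/(n + g + δ)_J = 0.21/0.058 = 3.6207; s_E/(n + g + δ)_E = 0.21/0.108 = 1.9444.
Ratio = (3.6207/1.9444)^0.6949 = 1.8621^0.6949 ≈ 1.5404

ratio ≈ 1.54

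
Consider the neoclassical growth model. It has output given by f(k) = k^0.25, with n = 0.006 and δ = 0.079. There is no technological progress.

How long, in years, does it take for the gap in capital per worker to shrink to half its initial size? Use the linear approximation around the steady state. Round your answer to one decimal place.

half-life ≈ 10.9 years

Near the steady state the convergence rate is λ = (1 − α)(n + δ).
λ = (1 − 0.25) × 0.085 = 0.75 × 0.085 = 0.06375
Half-life = ln 2 / λ = 0.6931 / 0.06375 ≈ 10.87 years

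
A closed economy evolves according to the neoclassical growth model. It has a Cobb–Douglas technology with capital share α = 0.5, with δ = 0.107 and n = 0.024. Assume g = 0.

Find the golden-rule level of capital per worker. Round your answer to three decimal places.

k_gold ≈ 14.568

The golden rule sets f'(k) = n + δ, i.e. α·k^(α−1) = n + δ.
So k^(1−α) = α / (n + δ) = 0.5 / 0.131 = 3.8168.
k_gold = 3.8168^(1/0.5) ≈ 14.5680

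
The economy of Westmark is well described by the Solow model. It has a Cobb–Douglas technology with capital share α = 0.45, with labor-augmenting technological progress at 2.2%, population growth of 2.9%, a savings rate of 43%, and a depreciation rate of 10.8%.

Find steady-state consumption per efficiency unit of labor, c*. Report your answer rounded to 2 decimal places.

Steady state requires s·f(k) = (n + g + δ)·k, i.e. s·k^α = (n + g + δ)·k.
Rearranging, k^(1−α) = s / (n + g + δ).
k^0.55 = 0.43 / (0.029 + 0.022 + 0.108) = 0.43 / 0.159 = 2.7044
k* = 2.7044^(1/0.55) ≈ 6.1036
y* = (k*)^α = 6.1036^0.45 ≈ 2.2569
c* = (1 − s)·y* = (1 − 0.43) × 2.2569 ≈ 1.2864

c* ≈ 1.29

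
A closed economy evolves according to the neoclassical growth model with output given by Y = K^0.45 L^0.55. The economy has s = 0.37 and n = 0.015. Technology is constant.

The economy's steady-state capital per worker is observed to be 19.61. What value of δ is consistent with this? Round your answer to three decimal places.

Steady state requires s·f(k) = (n + δ)·k, i.e. s·k^α = (n + δ)·k.
So s / (n + δ) = (k*)^(1−α) = 19.61^0.55 = 5.1388.
Therefore n + δ = s / 5.1388 = 0.37 / 5.1388 = 0.0720, so δ = 0.0720 − 0.015 = 0.0570.

δ ≈ 0.057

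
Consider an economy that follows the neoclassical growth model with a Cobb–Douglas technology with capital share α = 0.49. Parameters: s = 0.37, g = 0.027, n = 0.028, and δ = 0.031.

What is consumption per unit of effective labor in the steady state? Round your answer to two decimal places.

In steady state, investment equals break-even investment: s·k^α = (n + g + δ)·k.
Rearranging, k^(1−α) = s / (n + g + δ).
k^0.51 = 0.37 / (0.028 + 0.027 + 0.031) = 0.37 / 0.086 = 4.3023
k* = 4.3023^(1/0.51) ≈ 17.4804
y* = (k*)^α = 17.4804^0.49 ≈ 4.0630
c* = (1 − s)·y* = (1 − 0.37) × 4.0630 ≈ 2.5597

c* = 2.56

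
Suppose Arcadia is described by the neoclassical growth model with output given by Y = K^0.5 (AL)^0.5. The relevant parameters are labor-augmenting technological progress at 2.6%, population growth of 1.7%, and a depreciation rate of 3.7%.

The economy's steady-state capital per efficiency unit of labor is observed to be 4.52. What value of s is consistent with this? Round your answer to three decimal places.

s ≈ 0.170

Steady state requires s·f(k) = (n + g + δ)·k, i.e. s·k^α = (n + g + δ)·k.
So s / (n + g + δ) = (k*)^(1−α) = 4.52^0.5 = 2.1260.
Therefore s = 2.1260 × (n + g + δ) = 2.1260 × 0.080 = 0.1701.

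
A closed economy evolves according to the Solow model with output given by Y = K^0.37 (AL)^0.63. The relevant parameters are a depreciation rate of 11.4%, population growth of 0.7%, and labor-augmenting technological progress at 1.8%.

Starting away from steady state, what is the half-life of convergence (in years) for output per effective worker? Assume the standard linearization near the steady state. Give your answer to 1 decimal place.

about 7.9 years

Near the steady state the convergence rate is λ = (1 − α)(n + g + δ).
λ = (1 − 0.37) × 0.139 = 0.63 × 0.139 = 0.08757
Half-life = ln 2 / λ = 0.6931 / 0.08757 ≈ 7.91 years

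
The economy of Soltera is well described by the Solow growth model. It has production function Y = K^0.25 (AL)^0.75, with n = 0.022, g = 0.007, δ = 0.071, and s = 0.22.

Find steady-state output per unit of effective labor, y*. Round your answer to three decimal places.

y* = 1.301

In steady state, investment equals break-even investment: s·k^α = (n + g + δ)·k.
Rearranging, k^(1−α) = s / (n + g + δ).
k^0.75 = 0.22 / (0.022 + 0.007 + 0.071) = 0.22 / 0.100 = 2.2000
k* = 2.2000^(1/0.75) ≈ 2.8613
y* = (k*)^α = 2.8613^0.25 ≈ 1.3006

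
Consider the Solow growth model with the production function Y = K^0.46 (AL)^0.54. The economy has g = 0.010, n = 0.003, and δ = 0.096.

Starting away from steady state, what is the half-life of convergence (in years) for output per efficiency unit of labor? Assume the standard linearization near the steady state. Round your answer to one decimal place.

Near the steady state the convergence rate is λ = (1 − α)(n + g + δ).
λ = (1 − 0.46) × 0.109 = 0.54 × 0.109 = 0.05886
Half-life = ln 2 / λ = 0.6931 / 0.05886 ≈ 11.78 years

half-life ≈ 11.8 years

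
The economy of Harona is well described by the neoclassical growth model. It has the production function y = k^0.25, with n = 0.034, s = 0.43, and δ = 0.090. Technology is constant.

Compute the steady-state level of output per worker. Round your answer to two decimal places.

y* ≈ 1.51

At the steady state, Δk = 0, so s·k^α = (n + δ)·k.
Rearranging, k^(1−α) = s / (n + δ).
k^0.75 = 0.43 / (0.034 + 0.090) = 0.43 / 0.124 = 3.4677
k* = 3.4677^(1/0.75) ≈ 5.2487
y* = (k*)^α = 5.2487^0.25 ≈ 1.5136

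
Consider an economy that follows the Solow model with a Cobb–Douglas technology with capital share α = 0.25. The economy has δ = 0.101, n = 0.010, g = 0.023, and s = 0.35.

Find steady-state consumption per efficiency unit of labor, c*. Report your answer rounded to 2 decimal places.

c* = 0.90

Steady state requires s·f(k) = (n + g + δ)·k, i.e. s·k^α = (n + g + δ)·k.
Rearranging, k^(1−α) = s / (n + g + δ).
k^0.75 = 0.35 / (0.010 + 0.023 + 0.101) = 0.35 / 0.134 = 2.6119
k* = 2.6119^(1/0.75) ≈ 3.5970
y* = (k*)^α = 3.5970^0.25 ≈ 1.3772
c* = (1 − s)·y* = (1 − 0.35) × 1.3772 ≈ 0.8952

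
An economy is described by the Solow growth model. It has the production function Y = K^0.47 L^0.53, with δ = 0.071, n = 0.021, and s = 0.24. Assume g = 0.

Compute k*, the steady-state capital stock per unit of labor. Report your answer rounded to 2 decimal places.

k* ≈ 6.11

Steady state requires s·f(k) = (n + δ)·k, i.e. s·k^α = (n + δ)·k.
Rearranging, k^(1−α) = s / (n + δ).
k^0.53 = 0.24 / (0.021 + 0.071) = 0.24 / 0.092 = 2.6087
k* = 2.6087^(1/0.53) ≈ 6.1053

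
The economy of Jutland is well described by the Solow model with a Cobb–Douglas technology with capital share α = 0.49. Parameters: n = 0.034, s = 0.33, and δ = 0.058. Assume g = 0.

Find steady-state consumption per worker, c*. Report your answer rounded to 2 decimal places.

In steady state, investment equals break-even investment: s·k^α = (n + δ)·k.
Rearranging, k^(1−α) = s / (n + δ).
k^0.51 = 0.33 / (0.034 + 0.058) = 0.33 / 0.092 = 3.5870
k* = 3.5870^(1/0.51) ≈ 12.2379
y* = (k*)^α = 12.2379^0.49 ≈ 3.4117
c* = (1 − s)·y* = (1 − 0.33) × 3.4117 ≈ 2.2858

c* = 2.29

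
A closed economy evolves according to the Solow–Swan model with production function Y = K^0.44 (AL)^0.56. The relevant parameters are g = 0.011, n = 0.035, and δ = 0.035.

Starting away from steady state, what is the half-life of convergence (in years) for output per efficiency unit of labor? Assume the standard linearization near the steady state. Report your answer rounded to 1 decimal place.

Near the steady state the convergence rate is λ = (1 − α)(n + g + δ).
λ = (1 − 0.44) × 0.081 = 0.56 × 0.081 = 0.04536
Half-life = ln 2 / λ = 0.6931 / 0.04536 ≈ 15.28 years

half-life ≈ 15.3 years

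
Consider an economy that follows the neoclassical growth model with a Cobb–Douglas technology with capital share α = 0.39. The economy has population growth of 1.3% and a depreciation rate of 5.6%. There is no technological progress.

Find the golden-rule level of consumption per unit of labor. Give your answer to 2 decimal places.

At the golden rule, f'(k) = n + δ, so α·k^(α−1) = n + δ and k_gold = (α/(n + δ))^(1/(1−α)).
k_gold = (0.39/0.069)^(1/0.61) = 5.6522^1.6393 ≈ 17.1045
c_gold = f(k_gold) − (n + δ)·k_gold = 3.0263 − 0.069×17.1045 ≈ 1.8461

c_gold ≈ 1.85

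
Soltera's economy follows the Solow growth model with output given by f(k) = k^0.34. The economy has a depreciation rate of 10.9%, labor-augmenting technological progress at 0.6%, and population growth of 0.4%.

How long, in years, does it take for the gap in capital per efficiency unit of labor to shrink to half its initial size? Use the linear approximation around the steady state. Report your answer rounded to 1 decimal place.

Near the steady state the convergence rate is λ = (1 − α)(n + g + δ).
λ = (1 − 0.34) × 0.119 = 0.66 × 0.119 = 0.07854
Half-life = ln 2 / λ = 0.6931 / 0.07854 ≈ 8.82 years

about 8.8 years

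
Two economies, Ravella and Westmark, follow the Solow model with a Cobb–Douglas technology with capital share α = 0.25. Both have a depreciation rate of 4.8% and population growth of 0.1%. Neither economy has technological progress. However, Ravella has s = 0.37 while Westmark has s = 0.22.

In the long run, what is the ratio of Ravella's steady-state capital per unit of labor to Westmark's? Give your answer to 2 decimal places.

k*_R / k*_W ≈ 2.00

Steady-state k* = [s/(n + δ)]^(1/(1−α)), so the ratio is [ (s_R/(n + δ)_R) / (s_W/(n + δ)_W) ]^1.3333.
s_R/(n + δ)_R = 0.37/0.049 = 7.5510; s_W/(n + δ)_W = 0.22/0.049 = 4.4898.
Ratio = (7.5510/4.4898)^1.3333 = 1.6818^1.3333 ≈ 2.0000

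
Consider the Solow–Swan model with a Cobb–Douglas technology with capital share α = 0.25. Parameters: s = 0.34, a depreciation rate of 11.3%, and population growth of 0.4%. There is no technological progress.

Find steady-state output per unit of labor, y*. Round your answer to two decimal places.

y* ≈ 1.43

In steady state, investment equals break-even investment: s·k^α = (n + δ)·k.
Dividing both sides by k: k^(1−α) = s / (n + δ).
k^0.75 = 0.34 / (0.004 + 0.113) = 0.34 / 0.117 = 2.9060
k* = 2.9060^(1/0.75) ≈ 4.1469
y* = (k*)^α = 4.1469^0.25 ≈ 1.4270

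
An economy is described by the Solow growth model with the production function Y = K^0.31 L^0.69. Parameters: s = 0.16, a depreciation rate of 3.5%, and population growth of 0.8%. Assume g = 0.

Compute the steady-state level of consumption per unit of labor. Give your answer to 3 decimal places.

At the steady state, Δk = 0, so s·k^α = (n + δ)·k.
Dividing both sides by k: k^(1−α) = s / (n + δ).
k^0.69 = 0.16 / (0.008 + 0.035) = 0.16 / 0.043 = 3.7209
k* = 3.7209^(1/0.69) ≈ 6.7147
y* = (k*)^α = 6.7147^0.31 ≈ 1.8046
c* = (1 − s)·y* = (1 − 0.16) × 1.8046 ≈ 1.5159

c* ≈ 1.516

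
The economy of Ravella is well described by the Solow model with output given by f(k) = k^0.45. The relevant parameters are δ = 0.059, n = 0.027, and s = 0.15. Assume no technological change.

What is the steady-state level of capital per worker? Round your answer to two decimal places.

At the steady state, Δk = 0, so s·k^α = (n + δ)·k.
Dividing both sides by k: k^(1−α) = s / (n + δ).
k^0.55 = 0.15 / (0.027 + 0.059) = 0.15 / 0.086 = 1.7442
k* = 1.7442^(1/0.55) ≈ 2.7496

k* = 2.75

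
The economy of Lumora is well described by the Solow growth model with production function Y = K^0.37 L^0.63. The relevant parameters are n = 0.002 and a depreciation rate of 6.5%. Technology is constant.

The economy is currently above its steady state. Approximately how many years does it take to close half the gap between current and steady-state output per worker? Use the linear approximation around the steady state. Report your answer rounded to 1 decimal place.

about 16.4 years

Near the steady state the convergence rate is λ = (1 − α)(n + δ).
λ = (1 − 0.37) × 0.067 = 0.63 × 0.067 = 0.04221
Half-life = ln 2 / λ = 0.6931 / 0.04221 ≈ 16.42 years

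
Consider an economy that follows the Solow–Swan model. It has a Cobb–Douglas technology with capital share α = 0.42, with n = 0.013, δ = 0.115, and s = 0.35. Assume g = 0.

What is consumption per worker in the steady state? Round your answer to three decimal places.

Steady state requires s·f(k) = (n + δ)·k, i.e. s·k^α = (n + δ)·k.
Dividing both sides by k: k^(1−α) = s / (n + δ).
k^0.58 = 0.35 / (0.013 + 0.115) = 0.35 / 0.128 = 2.7344
k* = 2.7344^(1/0.58) ≈ 5.6651
y* = (k*)^α = 5.6651^0.42 ≈ 2.0718
c* = (1 − s)·y* = (1 − 0.35) × 2.0718 ≈ 1.3467

c* ≈ 1.347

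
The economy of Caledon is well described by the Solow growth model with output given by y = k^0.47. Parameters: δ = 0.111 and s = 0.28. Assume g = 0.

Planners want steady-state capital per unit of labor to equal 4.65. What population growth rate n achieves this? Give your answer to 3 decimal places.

In steady state, investment equals break-even investment: s·k^α = (n + δ)·k.
So s / (n + δ) = (k*)^(1−α) = 4.65^0.53 = 2.2581.
Therefore n + δ = s / 2.2581 = 0.28 / 2.2581 = 0.1240, so n = 0.1240 − 0.111 = 0.0130.

n ≈ 0.013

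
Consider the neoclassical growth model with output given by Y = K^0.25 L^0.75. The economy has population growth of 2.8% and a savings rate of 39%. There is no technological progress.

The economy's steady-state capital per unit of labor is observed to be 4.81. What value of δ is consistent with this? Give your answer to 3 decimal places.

In steady state, investment equals break-even investment: s·k^α = (n + δ)·k.
So s / (n + δ) = (k*)^(1−α) = 4.81^0.75 = 3.2479.
Therefore n + δ = s / 3.2479 = 0.39 / 3.2479 = 0.1201, so δ = 0.1201 − 0.028 = 0.0921.

δ ≈ 0.092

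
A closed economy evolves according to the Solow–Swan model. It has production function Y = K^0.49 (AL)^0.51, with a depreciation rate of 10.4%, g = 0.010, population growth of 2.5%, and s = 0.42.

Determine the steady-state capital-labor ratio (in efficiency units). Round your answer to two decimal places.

k* ≈ 8.74

At the steady state, Δk = 0, so s·k^α = (n + g + δ)·k.
Rearranging, k^(1−α) = s / (n + g + δ).
k^0.51 = 0.42 / (0.025 + 0.010 + 0.104) = 0.42 / 0.139 = 3.0216
k* = 3.0216^(1/0.51) ≈ 8.7426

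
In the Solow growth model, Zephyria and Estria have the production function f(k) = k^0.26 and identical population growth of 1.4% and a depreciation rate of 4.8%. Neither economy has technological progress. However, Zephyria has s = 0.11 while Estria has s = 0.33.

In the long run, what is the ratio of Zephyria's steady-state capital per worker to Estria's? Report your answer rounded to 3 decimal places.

k*_Z / k*_E ≈ 0.227

Steady-state k* = [s/(n + δ)]^(1/(1−α)), so the ratio is [ (s_Z/(n + δ)_Z) / (s_E/(n + δ)_E) ]^1.3514.
s_Z/(n + δ)_Z = 0.11/0.062 = 1.7742; s_E/(n + δ)_E = 0.33/0.062 = 5.3226.
Ratio = (1.7742/5.3226)^1.3514 = 0.3333^1.3514 ≈ 0.2265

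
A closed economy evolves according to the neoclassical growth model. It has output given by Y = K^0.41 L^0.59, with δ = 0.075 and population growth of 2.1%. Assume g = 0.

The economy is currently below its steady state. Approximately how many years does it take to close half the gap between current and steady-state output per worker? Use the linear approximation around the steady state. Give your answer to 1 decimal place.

Near the steady state the convergence rate is λ = (1 − α)(n + δ).
λ = (1 − 0.41) × 0.096 = 0.59 × 0.096 = 0.05664
Half-life = ln 2 / λ = 0.6931 / 0.05664 ≈ 12.24 years

t_½ ≈ 12.2 years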